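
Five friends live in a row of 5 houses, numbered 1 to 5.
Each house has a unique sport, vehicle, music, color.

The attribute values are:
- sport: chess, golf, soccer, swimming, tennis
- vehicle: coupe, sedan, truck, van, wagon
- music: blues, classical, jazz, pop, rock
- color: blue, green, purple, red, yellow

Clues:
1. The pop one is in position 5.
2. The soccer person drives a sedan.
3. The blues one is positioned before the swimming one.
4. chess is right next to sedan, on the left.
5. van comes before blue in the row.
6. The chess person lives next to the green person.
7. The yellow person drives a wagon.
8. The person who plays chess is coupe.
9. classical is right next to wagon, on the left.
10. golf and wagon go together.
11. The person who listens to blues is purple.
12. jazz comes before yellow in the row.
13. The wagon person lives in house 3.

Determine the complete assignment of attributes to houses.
Solution:

House | Sport | Vehicle | Music | Color
---------------------------------------
  1   | chess | coupe | jazz | red
  2   | soccer | sedan | classical | green
  3   | golf | wagon | rock | yellow
  4   | tennis | van | blues | purple
  5   | swimming | truck | pop | blue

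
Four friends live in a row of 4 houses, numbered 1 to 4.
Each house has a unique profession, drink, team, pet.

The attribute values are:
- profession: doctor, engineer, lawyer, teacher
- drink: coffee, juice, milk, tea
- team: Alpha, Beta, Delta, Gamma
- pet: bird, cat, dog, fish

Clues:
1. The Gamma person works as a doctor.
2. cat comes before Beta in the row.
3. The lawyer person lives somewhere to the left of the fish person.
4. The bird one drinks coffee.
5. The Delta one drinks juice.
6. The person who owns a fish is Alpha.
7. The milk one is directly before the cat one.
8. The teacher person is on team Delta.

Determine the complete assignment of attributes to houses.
Solution:

House | Profession | Drink | Team | Pet
---------------------------------------
  1   | doctor | milk | Gamma | dog
  2   | teacher | juice | Delta | cat
  3   | lawyer | coffee | Beta | bird
  4   | engineer | tea | Alpha | fish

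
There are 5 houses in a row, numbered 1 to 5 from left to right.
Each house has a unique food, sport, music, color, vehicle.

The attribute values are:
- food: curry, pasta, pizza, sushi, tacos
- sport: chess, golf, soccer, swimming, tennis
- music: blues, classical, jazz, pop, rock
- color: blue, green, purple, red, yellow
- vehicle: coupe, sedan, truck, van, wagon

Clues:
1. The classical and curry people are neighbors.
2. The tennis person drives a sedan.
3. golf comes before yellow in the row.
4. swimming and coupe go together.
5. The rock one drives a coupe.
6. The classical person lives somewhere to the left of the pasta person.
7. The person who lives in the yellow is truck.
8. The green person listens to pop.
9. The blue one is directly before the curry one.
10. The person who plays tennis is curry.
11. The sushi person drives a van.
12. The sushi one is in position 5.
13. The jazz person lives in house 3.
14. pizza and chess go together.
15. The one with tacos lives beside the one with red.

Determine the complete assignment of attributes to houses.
Solution:

House | Food | Sport | Music | Color | Vehicle
----------------------------------------------
  1   | tacos | golf | classical | blue | wagon
  2   | curry | tennis | blues | red | sedan
  3   | pizza | chess | jazz | yellow | truck
  4   | pasta | swimming | rock | purple | coupe
  5   | sushi | soccer | pop | green | van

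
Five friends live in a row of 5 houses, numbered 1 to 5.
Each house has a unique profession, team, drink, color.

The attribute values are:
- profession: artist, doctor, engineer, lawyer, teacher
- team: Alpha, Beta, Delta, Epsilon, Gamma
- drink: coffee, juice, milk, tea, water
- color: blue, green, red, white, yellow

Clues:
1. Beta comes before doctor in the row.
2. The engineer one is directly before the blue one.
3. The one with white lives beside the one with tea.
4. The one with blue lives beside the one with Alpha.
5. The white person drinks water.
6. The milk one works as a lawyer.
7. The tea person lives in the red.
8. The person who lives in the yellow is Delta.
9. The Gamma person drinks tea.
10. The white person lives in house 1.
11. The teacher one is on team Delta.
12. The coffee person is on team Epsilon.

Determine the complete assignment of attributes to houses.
Solution:

House | Profession | Team | Drink | Color
-----------------------------------------
  1   | artist | Beta | water | white
  2   | engineer | Gamma | tea | red
  3   | doctor | Epsilon | coffee | blue
  4   | lawyer | Alpha | milk | green
  5   | teacher | Delta | juice | yellow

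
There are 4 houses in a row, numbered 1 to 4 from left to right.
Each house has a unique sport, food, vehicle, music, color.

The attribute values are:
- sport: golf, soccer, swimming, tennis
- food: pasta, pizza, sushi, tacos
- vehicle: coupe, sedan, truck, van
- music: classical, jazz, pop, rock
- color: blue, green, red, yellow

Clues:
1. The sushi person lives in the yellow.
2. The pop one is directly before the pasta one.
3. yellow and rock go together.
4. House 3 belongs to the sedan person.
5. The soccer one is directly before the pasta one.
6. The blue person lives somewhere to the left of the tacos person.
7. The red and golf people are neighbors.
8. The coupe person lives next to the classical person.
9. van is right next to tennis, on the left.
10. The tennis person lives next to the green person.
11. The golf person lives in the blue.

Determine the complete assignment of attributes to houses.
Solution:

House | Sport | Food | Vehicle | Music | Color
----------------------------------------------
  1   | soccer | pizza | coupe | pop | red
  2   | golf | pasta | van | classical | blue
  3   | tennis | sushi | sedan | rock | yellow
  4   | swimming | tacos | truck | jazz | green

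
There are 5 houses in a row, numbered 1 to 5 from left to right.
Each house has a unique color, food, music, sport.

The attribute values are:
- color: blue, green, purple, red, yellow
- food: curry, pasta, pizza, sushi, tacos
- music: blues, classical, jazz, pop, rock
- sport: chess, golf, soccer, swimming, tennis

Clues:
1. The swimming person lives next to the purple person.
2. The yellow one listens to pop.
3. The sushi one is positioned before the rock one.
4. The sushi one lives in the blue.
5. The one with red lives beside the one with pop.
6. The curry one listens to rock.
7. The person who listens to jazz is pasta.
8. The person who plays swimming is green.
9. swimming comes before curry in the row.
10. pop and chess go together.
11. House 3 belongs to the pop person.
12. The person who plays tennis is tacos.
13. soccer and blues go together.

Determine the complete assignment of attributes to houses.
Solution:

House | Color | Food | Music | Sport
------------------------------------
  1   | blue | sushi | blues | soccer
  2   | red | tacos | classical | tennis
  3   | yellow | pizza | pop | chess
  4   | green | pasta | jazz | swimming
  5   | purple | curry | rock | golf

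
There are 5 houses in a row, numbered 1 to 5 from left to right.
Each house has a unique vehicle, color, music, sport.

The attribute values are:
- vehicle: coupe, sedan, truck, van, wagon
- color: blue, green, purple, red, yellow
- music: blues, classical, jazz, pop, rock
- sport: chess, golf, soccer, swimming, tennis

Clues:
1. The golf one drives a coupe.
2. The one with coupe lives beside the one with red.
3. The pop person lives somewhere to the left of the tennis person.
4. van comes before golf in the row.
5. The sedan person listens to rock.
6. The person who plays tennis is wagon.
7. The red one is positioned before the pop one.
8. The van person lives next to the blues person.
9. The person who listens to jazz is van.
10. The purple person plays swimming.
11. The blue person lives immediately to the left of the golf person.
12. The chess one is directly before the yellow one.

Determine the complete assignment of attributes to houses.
Solution:

House | Vehicle | Color | Music | Sport
---------------------------------------
  1   | van | blue | jazz | chess
  2   | coupe | yellow | blues | golf
  3   | sedan | red | rock | soccer
  4   | truck | purple | pop | swimming
  5   | wagon | green | classical | tennis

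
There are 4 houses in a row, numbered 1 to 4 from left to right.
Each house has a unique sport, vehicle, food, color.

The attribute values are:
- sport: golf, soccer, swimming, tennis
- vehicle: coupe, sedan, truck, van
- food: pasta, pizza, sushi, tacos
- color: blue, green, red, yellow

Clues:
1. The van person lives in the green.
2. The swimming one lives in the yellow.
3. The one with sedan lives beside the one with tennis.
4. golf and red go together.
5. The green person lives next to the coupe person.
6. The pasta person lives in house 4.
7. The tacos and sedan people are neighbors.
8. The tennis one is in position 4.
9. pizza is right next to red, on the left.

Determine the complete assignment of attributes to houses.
Solution:

House | Sport | Vehicle | Food | Color
--------------------------------------
  1   | soccer | van | pizza | green
  2   | golf | coupe | tacos | red
  3   | swimming | sedan | sushi | yellow
  4   | tennis | truck | pasta | blue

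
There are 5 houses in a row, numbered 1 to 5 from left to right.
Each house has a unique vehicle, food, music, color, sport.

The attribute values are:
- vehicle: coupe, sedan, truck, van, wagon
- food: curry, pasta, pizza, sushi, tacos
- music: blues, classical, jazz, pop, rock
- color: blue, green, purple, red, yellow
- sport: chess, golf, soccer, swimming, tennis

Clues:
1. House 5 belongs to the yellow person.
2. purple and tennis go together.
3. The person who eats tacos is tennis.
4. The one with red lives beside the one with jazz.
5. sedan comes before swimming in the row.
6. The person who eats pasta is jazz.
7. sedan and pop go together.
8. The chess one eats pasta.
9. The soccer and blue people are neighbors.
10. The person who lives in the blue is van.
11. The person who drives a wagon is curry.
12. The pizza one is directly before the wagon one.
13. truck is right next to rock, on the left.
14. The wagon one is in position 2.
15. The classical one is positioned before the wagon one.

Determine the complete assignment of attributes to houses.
Solution:

House | Vehicle | Food | Music | Color | Sport
----------------------------------------------
  1   | truck | pizza | classical | green | golf
  2   | wagon | curry | rock | red | soccer
  3   | van | pasta | jazz | blue | chess
  4   | sedan | tacos | pop | purple | tennis
  5   | coupe | sushi | blues | yellow | swimming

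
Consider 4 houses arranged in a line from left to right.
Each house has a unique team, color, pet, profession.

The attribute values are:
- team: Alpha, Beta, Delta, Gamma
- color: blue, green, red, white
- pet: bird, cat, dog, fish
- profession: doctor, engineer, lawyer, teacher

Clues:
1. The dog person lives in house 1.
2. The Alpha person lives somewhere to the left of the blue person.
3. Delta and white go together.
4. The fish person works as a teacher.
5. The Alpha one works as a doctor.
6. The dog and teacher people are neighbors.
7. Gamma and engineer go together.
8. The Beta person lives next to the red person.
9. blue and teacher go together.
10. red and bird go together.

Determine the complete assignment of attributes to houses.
Solution:

House | Team | Color | Pet | Profession
---------------------------------------
  1   | Alpha | green | dog | doctor
  2   | Beta | blue | fish | teacher
  3   | Gamma | red | bird | engineer
  4   | Delta | white | cat | lawyer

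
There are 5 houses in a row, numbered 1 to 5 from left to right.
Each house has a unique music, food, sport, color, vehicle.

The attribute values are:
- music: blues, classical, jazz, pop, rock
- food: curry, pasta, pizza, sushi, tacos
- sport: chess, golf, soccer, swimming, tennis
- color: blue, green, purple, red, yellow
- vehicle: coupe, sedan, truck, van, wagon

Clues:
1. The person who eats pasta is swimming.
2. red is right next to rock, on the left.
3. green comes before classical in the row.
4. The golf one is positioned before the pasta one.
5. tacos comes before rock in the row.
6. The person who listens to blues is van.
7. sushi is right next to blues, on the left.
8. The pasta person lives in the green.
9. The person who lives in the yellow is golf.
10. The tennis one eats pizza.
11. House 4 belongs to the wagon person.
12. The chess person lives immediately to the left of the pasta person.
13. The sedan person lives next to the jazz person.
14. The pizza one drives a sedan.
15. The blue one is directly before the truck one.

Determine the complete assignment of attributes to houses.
Solution:

House | Music | Food | Sport | Color | Vehicle
----------------------------------------------
  1   | pop | pizza | tennis | blue | sedan
  2   | jazz | sushi | golf | yellow | truck
  3   | blues | tacos | chess | red | van
  4   | rock | pasta | swimming | green | wagon
  5   | classical | curry | soccer | purple | coupe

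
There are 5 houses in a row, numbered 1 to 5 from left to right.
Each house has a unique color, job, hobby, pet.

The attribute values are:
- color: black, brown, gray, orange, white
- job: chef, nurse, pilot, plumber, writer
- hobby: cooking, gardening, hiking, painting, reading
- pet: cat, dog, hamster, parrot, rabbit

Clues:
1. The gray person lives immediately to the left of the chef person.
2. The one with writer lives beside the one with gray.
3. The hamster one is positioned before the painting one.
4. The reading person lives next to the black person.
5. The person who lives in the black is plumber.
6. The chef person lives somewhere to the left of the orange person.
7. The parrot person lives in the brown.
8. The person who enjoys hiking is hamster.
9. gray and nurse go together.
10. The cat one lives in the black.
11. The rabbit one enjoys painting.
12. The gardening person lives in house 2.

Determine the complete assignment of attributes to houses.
Solution:

House | Color | Job | Hobby | Pet
---------------------------------
  1   | white | writer | hiking | hamster
  2   | gray | nurse | gardening | dog
  3   | brown | chef | reading | parrot
  4   | black | plumber | cooking | cat
  5   | orange | pilot | painting | rabbit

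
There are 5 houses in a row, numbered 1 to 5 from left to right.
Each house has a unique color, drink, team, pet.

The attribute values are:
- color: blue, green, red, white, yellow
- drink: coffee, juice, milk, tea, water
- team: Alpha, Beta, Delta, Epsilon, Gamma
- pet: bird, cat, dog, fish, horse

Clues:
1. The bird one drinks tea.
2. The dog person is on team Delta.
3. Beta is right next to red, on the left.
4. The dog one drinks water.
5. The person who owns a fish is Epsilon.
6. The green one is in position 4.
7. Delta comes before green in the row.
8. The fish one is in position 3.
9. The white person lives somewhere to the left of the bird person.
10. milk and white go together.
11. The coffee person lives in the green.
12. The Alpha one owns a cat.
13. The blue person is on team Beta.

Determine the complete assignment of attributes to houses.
Solution:

House | Color | Drink | Team | Pet
----------------------------------
  1   | blue | juice | Beta | horse
  2   | red | water | Delta | dog
  3   | white | milk | Epsilon | fish
  4   | green | coffee | Alpha | cat
  5   | yellow | tea | Gamma | bird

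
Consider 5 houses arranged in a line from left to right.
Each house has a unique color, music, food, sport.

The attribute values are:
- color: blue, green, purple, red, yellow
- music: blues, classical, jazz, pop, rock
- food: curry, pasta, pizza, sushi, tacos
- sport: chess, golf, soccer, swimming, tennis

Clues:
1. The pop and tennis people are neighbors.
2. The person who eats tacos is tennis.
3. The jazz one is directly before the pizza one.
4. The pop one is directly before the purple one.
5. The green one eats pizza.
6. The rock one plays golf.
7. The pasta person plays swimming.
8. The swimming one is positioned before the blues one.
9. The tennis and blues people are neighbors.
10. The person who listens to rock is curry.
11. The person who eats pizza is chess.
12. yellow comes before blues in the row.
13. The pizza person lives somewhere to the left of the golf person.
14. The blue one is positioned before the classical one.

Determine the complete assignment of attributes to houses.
Solution:

House | Color | Music | Food | Sport
------------------------------------
  1   | yellow | pop | pasta | swimming
  2   | purple | jazz | tacos | tennis
  3   | green | blues | pizza | chess
  4   | blue | rock | curry | golf
  5   | red | classical | sushi | soccer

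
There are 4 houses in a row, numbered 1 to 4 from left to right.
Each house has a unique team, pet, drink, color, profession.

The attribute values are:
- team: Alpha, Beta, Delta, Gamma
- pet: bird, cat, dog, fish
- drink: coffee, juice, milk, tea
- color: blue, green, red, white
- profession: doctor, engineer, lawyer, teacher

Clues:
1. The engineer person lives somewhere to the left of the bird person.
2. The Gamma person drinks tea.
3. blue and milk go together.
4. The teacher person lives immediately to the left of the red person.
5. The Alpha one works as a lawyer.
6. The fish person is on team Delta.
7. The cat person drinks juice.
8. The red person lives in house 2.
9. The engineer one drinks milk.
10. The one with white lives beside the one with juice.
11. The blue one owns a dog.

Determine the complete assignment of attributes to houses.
Solution:

House | Team | Pet | Drink | Color | Profession
-----------------------------------------------
  1   | Delta | fish | coffee | white | teacher
  2   | Alpha | cat | juice | red | lawyer
  3   | Beta | dog | milk | blue | engineer
  4   | Gamma | bird | tea | green | doctor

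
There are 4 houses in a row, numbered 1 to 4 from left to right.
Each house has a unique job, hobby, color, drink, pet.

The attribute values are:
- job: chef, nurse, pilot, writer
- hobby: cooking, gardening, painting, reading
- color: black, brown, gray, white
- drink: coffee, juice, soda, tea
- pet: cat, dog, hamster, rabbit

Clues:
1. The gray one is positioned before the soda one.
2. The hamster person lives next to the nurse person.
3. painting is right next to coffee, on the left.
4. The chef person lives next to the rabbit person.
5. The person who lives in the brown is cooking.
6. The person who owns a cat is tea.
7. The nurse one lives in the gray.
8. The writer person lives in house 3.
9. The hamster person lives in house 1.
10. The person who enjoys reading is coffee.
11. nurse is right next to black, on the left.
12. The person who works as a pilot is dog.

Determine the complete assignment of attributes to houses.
Solution:

House | Job | Hobby | Color | Drink | Pet
-----------------------------------------
  1   | chef | painting | white | juice | hamster
  2   | nurse | reading | gray | coffee | rabbit
  3   | writer | gardening | black | tea | cat
  4   | pilot | cooking | brown | soda | dog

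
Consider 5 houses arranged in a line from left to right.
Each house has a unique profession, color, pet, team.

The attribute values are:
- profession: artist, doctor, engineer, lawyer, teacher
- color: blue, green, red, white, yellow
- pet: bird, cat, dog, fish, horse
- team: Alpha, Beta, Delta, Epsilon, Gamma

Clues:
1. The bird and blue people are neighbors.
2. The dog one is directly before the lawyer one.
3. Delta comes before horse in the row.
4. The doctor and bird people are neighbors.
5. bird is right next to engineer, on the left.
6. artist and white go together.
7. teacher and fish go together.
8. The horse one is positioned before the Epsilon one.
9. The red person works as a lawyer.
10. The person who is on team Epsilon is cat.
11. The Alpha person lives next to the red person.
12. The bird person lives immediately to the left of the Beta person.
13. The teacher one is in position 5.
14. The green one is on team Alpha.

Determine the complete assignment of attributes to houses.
Solution:

House | Profession | Color | Pet | Team
---------------------------------------
  1   | doctor | green | dog | Alpha
  2   | lawyer | red | bird | Delta
  3   | engineer | blue | horse | Beta
  4   | artist | white | cat | Epsilon
  5   | teacher | yellow | fish | Gamma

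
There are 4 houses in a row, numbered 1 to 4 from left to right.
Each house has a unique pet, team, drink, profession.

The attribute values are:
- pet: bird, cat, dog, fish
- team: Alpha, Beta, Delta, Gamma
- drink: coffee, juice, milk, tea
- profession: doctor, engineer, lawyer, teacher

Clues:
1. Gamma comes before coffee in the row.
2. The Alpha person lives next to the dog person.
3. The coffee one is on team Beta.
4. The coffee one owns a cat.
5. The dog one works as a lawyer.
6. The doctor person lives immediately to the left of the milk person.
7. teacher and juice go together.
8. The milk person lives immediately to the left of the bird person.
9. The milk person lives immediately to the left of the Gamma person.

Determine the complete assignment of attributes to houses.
Solution:

House | Pet | Team | Drink | Profession
---------------------------------------
  1   | fish | Alpha | tea | doctor
  2   | dog | Delta | milk | lawyer
  3   | bird | Gamma | juice | teacher
  4   | cat | Beta | coffee | engineer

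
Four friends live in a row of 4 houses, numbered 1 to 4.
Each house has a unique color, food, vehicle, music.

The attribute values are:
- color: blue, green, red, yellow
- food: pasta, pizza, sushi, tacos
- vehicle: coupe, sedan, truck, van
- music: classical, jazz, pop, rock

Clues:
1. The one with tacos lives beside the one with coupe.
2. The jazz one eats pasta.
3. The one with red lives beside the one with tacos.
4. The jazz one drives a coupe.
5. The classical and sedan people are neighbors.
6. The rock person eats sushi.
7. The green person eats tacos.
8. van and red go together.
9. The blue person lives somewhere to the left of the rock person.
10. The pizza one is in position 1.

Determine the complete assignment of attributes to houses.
Solution:

House | Color | Food | Vehicle | Music
--------------------------------------
  1   | red | pizza | van | classical
  2   | green | tacos | sedan | pop
  3   | blue | pasta | coupe | jazz
  4   | yellow | sushi | truck | rock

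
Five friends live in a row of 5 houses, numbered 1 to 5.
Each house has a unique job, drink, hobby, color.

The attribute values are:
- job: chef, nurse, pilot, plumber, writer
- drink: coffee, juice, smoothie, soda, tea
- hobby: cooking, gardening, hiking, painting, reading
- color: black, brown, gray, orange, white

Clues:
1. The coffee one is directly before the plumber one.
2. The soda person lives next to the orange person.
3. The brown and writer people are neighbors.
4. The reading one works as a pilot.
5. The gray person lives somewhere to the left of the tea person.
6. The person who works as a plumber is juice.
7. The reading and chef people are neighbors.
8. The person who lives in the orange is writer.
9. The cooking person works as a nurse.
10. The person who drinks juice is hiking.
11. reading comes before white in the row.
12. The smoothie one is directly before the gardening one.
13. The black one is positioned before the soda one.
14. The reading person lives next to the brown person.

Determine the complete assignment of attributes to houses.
Solution:

House | Job | Drink | Hobby | Color
-----------------------------------
  1   | pilot | smoothie | reading | black
  2   | chef | soda | gardening | brown
  3   | writer | coffee | painting | orange
  4   | plumber | juice | hiking | gray
  5   | nurse | tea | cooking | white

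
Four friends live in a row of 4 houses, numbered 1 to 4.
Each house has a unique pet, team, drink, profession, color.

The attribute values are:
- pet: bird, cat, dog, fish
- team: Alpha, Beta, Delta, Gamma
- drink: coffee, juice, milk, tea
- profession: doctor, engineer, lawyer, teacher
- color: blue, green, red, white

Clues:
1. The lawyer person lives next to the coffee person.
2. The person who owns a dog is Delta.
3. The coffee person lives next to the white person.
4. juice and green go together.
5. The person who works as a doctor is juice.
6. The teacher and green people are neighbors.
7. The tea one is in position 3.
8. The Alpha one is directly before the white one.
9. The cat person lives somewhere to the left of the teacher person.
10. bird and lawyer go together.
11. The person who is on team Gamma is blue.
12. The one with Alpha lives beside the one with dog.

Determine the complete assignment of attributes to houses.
Solution:

House | Pet | Team | Drink | Profession | Color
-----------------------------------------------
  1   | bird | Gamma | milk | lawyer | blue
  2   | cat | Alpha | coffee | engineer | red
  3   | dog | Delta | tea | teacher | white
  4   | fish | Beta | juice | doctor | green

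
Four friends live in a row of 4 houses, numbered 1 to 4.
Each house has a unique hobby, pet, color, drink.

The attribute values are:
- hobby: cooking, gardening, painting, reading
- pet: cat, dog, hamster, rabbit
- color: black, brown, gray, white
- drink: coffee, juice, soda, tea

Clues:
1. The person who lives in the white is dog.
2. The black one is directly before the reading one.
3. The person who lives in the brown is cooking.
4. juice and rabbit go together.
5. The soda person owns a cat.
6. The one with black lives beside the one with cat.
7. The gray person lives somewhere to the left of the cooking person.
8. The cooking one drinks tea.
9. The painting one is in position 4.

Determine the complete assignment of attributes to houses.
Solution:

House | Hobby | Pet | Color | Drink
-----------------------------------
  1   | gardening | rabbit | black | juice
  2   | reading | cat | gray | soda
  3   | cooking | hamster | brown | tea
  4   | painting | dog | white | coffee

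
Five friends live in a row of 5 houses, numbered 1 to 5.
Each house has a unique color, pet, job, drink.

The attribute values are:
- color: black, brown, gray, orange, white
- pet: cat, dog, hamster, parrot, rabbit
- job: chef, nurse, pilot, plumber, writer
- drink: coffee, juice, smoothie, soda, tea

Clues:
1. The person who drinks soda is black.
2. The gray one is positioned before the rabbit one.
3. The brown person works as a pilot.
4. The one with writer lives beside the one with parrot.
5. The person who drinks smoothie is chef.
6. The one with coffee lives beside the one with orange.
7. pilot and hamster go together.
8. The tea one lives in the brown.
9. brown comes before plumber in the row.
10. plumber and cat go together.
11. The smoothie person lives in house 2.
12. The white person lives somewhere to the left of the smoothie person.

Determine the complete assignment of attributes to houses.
Solution:

House | Color | Pet | Job | Drink
---------------------------------
  1   | white | dog | writer | coffee
  2   | orange | parrot | chef | smoothie
  3   | brown | hamster | pilot | tea
  4   | gray | cat | plumber | juice
  5   | black | rabbit | nurse | soda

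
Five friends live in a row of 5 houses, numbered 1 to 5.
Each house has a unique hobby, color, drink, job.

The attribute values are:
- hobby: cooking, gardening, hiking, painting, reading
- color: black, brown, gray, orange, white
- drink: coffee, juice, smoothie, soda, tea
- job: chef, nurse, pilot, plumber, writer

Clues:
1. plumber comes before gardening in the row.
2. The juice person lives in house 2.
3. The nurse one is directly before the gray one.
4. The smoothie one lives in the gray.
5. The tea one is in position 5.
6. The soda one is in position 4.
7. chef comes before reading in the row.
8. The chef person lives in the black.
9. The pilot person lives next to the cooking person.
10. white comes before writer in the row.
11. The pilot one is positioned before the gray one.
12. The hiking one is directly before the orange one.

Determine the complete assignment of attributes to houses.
Solution:

House | Hobby | Color | Drink | Job
-----------------------------------
  1   | hiking | white | coffee | pilot
  2   | cooking | orange | juice | nurse
  3   | painting | gray | smoothie | plumber
  4   | gardening | black | soda | chef
  5   | reading | brown | tea | writer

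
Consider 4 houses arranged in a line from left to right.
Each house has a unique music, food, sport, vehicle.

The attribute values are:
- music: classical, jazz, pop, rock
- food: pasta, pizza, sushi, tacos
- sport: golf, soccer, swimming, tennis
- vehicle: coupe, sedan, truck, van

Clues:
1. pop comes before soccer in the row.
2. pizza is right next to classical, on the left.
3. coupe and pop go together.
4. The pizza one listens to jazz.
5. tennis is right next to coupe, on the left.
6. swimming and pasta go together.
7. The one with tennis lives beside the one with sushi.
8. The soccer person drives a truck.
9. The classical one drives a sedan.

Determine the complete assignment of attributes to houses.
Solution:

House | Music | Food | Sport | Vehicle
--------------------------------------
  1   | rock | tacos | tennis | van
  2   | pop | sushi | golf | coupe
  3   | jazz | pizza | soccer | truck
  4   | classical | pasta | swimming | sedan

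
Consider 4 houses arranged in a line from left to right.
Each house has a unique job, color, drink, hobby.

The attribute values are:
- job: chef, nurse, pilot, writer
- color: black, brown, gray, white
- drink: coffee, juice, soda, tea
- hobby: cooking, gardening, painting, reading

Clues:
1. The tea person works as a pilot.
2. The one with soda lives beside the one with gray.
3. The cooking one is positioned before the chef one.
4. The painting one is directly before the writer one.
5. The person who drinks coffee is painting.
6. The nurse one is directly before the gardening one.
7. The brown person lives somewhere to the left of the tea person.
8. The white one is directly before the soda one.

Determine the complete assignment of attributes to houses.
Solution:

House | Job | Color | Drink | Hobby
-----------------------------------
  1   | nurse | white | coffee | painting
  2   | writer | brown | soda | gardening
  3   | pilot | gray | tea | cooking
  4   | chef | black | juice | reading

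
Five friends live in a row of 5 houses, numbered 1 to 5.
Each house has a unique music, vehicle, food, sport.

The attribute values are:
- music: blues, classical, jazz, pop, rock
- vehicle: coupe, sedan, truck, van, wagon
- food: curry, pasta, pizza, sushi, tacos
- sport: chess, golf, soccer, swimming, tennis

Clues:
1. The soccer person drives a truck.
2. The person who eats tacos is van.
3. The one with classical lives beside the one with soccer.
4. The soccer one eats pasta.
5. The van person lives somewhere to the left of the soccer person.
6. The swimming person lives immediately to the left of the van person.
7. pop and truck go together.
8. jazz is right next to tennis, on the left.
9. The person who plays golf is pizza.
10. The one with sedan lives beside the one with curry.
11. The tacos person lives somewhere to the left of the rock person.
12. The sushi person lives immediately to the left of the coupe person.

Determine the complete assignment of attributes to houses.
Solution:

House | Music | Vehicle | Food | Sport
--------------------------------------
  1   | blues | sedan | sushi | chess
  2   | jazz | coupe | curry | swimming
  3   | classical | van | tacos | tennis
  4   | pop | truck | pasta | soccer
  5   | rock | wagon | pizza | golf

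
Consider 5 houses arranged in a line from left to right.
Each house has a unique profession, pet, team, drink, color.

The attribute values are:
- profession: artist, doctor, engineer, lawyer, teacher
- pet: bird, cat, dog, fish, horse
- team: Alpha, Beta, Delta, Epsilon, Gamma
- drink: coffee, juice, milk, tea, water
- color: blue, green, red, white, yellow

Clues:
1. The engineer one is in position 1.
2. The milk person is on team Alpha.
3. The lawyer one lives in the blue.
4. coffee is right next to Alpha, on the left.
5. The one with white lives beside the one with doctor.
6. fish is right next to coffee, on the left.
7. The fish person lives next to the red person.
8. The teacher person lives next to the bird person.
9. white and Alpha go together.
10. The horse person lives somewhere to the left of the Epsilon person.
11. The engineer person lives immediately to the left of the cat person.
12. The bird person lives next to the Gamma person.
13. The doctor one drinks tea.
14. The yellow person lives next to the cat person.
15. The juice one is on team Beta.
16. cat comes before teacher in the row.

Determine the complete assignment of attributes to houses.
Solution:

House | Profession | Pet | Team | Drink | Color
-----------------------------------------------
  1   | engineer | fish | Beta | juice | yellow
  2   | artist | cat | Delta | coffee | red
  3   | teacher | horse | Alpha | milk | white
  4   | doctor | bird | Epsilon | tea | green
  5   | lawyer | dog | Gamma | water | blue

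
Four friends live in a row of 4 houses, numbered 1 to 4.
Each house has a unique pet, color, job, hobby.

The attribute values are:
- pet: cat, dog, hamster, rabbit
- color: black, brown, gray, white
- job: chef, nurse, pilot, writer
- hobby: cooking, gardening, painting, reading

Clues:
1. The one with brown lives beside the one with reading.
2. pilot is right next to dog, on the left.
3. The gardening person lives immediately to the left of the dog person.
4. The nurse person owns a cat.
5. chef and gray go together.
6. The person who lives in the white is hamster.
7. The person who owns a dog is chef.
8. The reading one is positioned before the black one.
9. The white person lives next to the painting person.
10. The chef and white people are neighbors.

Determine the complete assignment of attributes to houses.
Solution:

House | Pet | Color | Job | Hobby
---------------------------------
  1   | rabbit | brown | pilot | gardening
  2   | dog | gray | chef | reading
  3   | hamster | white | writer | cooking
  4   | cat | black | nurse | painting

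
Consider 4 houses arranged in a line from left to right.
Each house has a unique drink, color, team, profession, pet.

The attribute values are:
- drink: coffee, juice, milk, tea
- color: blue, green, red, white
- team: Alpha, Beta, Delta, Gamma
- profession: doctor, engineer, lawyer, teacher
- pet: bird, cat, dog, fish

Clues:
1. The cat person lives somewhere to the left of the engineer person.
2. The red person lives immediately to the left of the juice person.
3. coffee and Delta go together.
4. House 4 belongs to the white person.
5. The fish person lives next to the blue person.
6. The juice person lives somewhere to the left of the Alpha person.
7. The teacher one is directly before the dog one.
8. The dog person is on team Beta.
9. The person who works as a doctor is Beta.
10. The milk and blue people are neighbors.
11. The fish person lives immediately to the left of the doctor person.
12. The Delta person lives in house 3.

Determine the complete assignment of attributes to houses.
Solution:

House | Drink | Color | Team | Profession | Pet
-----------------------------------------------
  1   | milk | red | Gamma | teacher | fish
  2   | juice | blue | Beta | doctor | dog
  3   | coffee | green | Delta | lawyer | cat
  4   | tea | white | Alpha | engineer | bird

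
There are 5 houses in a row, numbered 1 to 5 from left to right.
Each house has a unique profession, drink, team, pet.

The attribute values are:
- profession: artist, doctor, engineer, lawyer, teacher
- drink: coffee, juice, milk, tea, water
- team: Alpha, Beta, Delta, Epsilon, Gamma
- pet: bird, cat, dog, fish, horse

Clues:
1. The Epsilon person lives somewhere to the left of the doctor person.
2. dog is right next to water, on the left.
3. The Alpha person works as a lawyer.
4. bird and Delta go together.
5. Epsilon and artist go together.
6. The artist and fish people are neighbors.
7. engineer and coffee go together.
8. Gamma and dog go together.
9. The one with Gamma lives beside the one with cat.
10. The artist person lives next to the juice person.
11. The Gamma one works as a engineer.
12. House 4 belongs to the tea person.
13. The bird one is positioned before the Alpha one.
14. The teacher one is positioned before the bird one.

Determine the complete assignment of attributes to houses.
Solution:

House | Profession | Drink | Team | Pet
---------------------------------------
  1   | engineer | coffee | Gamma | dog
  2   | artist | water | Epsilon | cat
  3   | teacher | juice | Beta | fish
  4   | doctor | tea | Delta | bird
  5   | lawyer | milk | Alpha | horse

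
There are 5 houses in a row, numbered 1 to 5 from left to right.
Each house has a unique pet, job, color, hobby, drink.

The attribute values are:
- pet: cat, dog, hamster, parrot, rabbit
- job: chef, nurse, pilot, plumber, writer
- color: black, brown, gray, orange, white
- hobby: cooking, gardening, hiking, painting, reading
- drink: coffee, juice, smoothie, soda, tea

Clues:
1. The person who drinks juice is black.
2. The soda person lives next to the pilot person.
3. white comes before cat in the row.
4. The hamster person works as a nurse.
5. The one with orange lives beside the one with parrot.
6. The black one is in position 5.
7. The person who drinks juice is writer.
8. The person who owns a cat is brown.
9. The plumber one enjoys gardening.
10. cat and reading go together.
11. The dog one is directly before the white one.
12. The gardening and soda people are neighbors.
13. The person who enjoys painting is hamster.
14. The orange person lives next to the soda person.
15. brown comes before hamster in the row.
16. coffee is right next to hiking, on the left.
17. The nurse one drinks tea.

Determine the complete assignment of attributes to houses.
Solution:

House | Pet | Job | Color | Hobby | Drink
-----------------------------------------
  1   | dog | plumber | orange | gardening | coffee
  2   | parrot | chef | white | hiking | soda
  3   | cat | pilot | brown | reading | smoothie
  4   | hamster | nurse | gray | painting | tea
  5   | rabbit | writer | black | cooking | juice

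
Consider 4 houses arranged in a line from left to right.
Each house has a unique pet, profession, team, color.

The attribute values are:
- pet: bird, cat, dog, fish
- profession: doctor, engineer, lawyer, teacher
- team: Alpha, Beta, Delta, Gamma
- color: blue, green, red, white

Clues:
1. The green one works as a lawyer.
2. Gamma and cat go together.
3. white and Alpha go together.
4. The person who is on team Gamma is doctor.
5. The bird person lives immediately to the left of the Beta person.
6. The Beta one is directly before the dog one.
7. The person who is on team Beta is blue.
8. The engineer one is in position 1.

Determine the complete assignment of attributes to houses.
Solution:

House | Pet | Profession | Team | Color
---------------------------------------
  1   | bird | engineer | Alpha | white
  2   | fish | teacher | Beta | blue
  3   | dog | lawyer | Delta | green
  4   | cat | doctor | Gamma | red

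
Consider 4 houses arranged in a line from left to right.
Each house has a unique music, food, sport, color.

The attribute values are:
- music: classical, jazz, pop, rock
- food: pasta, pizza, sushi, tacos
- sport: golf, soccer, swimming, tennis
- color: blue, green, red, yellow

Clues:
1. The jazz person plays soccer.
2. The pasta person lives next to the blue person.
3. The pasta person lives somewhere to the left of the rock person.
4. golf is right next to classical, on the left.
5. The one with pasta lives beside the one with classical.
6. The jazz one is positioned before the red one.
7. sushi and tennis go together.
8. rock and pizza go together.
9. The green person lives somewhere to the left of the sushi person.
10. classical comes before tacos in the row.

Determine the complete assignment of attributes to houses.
Solution:

House | Music | Food | Sport | Color
------------------------------------
  1   | pop | pasta | golf | green
  2   | classical | sushi | tennis | blue
  3   | jazz | tacos | soccer | yellow
  4   | rock | pizza | swimming | red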